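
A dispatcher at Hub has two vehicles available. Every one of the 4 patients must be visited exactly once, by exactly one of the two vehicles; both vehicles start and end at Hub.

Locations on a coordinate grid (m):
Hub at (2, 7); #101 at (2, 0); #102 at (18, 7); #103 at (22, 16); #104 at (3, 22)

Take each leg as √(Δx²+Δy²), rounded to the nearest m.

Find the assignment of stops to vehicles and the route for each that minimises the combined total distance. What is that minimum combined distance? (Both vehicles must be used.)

Check every non-empty split of the stops between the two vehicles; for each half take its own optimal tour:
  {#101} + {#102, #103, #104}: 14 + 61 = 75
  {#102} + {#101, #103, #104}: 32 + 68 = 100
  {#101, #102} + {#103, #104}: 40 + 57 = 97
  {#103} + {#101, #102, #104}: 44 + 60 = 104
  {#101, #103} + {#102, #104}: 55 + 52 = 107
  {#102, #103} + {#101, #104}: 48 + 44 = 92
  … (7 splits in total)
Best: vehicle 1 Hub → #101 → Hub = 14; vehicle 2 Hub → #102 → #103 → #104 → Hub = 61; combined 75.

Minimum combined distance: 75 m.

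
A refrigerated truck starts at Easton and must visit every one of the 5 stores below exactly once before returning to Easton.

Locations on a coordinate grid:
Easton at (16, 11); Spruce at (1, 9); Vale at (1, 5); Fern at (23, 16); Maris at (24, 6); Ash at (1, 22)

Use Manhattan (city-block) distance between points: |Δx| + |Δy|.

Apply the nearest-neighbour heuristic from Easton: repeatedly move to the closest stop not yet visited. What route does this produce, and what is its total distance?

At Easton the remaining stops are Fern 12, Maris 13, Spruce 17, Vale 21, Ash 26; go to Fern.
At Fern the remaining stops are Maris 11, Ash 28, Spruce 29, Vale 33; go to Maris.
At Maris the remaining stops are Vale 24, Spruce 26, Ash 39; go to Vale.
At Vale the remaining stops are Spruce 4, Ash 17; go to Spruce.
At Spruce the remaining stops are Ash 13; go to Ash.
Return Ash→Easton: 26.
Total = 12 + 11 + 24 + 4 + 13 + 26 = 90.

Total distance 90 via the nearest-neighbour route Easton → Fern → Maris → Vale → Spruce → Ash → Easton.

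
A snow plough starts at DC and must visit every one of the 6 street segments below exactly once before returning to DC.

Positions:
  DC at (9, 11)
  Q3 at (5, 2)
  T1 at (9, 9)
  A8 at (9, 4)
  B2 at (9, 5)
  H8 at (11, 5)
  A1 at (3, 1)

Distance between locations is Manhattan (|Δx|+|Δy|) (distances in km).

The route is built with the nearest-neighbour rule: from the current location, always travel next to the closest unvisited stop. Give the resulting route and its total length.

Total distance 38 km via the nearest-neighbour route DC → T1 → B2 → A8 → H8 → Q3 → A1 → DC.

DC → [T1:2 / B2:6 / A8:7 / H8:8 / Q3:13 / A1:16] → T1 (2)
T1 → [B2:4 / A8:5 / H8:6 / Q3:11 / A1:14] → B2 (4)
B2 → [A8:1 / H8:2 / Q3:7 / A1:10] → A8 (1)
A8 → [H8:3 / Q3:6 / A1:9] → H8 (3)
H8 → [Q3:9 / A1:12] → Q3 (9)
Q3 → [A1:3] → A1 (3)
Return A1→DC: 16.
Total = 2 + 4 + 1 + 3 + 9 + 3 + 16 = 38.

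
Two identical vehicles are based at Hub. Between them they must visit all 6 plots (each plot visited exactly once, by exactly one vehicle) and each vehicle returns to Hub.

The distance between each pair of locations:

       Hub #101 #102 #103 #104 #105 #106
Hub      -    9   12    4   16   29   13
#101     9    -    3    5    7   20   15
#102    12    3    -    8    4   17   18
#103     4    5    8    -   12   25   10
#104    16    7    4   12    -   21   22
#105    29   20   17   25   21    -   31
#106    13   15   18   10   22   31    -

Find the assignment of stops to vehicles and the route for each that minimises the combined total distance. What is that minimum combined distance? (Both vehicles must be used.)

Minimum combined distance: 89.

There are 2^5 − 1 = 31 ways to divide the 6 stops into two non-empty groups. For each, the best each vehicle can do is its own shortest tour through its group:
  {#101} + {#102, #103, #104, #105, #106}: 18 + 81 = 99
  {#102} + {#101, #103, #104, #105, #106}: 24 + 81 = 105
  {#101, #102} + {#103, #104, #105, #106}: 24 + 81 = 105
  {#103} + {#101, #102, #104, #105, #106}: 8 + 81 = 89
  {#101, #103} + {#102, #104, #105, #106}: 18 + 81 = 99
  {#102, #103} + {#101, #104, #105, #106}: 24 + 81 = 105
  … (31 splits in total)
Best: vehicle 1 Hub → #103 → Hub = 8; vehicle 2 Hub → #101 → #102 → #104 → #105 → #106 → Hub = 81; combined 89.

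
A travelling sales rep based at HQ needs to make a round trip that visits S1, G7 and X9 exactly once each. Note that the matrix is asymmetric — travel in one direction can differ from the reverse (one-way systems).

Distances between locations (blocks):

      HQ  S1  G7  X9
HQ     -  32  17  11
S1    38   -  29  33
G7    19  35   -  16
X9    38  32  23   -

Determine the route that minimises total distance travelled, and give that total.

HQ → S1 → G7 → X9 → HQ: 32+29+16+38 = 115
HQ → S1 → X9 → G7 → HQ: 32+33+23+19 = 107
HQ → G7 → S1 → X9 → HQ: 17+35+33+38 = 123
HQ → G7 → X9 → S1 → HQ: 17+16+32+38 = 103
HQ → X9 → S1 → G7 → HQ: 11+32+29+19 = 91
HQ → X9 → G7 → S1 → HQ: 11+23+35+38 = 107
The minimum is 91.
One optimal route: HQ → X9 → S1 → G7 → HQ.

91 blocks — the shortest possible round trip.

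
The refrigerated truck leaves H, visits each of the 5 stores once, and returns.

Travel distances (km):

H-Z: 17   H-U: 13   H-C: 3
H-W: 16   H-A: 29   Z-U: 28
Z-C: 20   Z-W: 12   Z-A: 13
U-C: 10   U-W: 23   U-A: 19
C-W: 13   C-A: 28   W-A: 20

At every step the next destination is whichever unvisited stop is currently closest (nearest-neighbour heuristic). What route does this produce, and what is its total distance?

H → [C:3 / U:13 / W:16 / Z:17 / A:29] → C (3)
C → [U:10 / W:13 / Z:20 / A:28] → U (10)
U → [A:19 / W:23 / Z:28] → A (19)
A → [Z:13 / W:20] → Z (13)
Z → [W:12] → W (12)
Return W→H: 16.
Total = 3 + 10 + 19 + 13 + 12 + 16 = 73.

Nearest-neighbour total = 73 km; route H → C → U → A → Z → W → H.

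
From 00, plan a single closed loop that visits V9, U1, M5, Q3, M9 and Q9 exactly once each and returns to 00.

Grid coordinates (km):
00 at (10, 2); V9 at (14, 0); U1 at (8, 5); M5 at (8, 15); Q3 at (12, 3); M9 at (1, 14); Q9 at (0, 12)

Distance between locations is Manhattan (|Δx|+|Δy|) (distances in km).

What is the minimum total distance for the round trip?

There are 360 distinct closed tours to check (reversals are equivalent).
00→V9→U1→M5→Q3→M9→Q9→00: 6+11+10+16+22+3+20 = 88
00→V9→U1→M5→Q3→Q9→M9→00: 6+11+10+16+21+3+21 = 88
00→V9→U1→M5→M9→Q3→Q9→00: 6+11+10+8+22+21+20 = 98
00→V9→U1→M5→M9→Q9→Q3→00: 6+11+10+8+3+21+3 = 62
00→V9→U1→M5→Q9→Q3→M9→00: 6+11+10+11+21+22+21 = 102
00→V9→U1→M5→Q9→M9→Q3→00: 6+11+10+11+3+22+3 = 66
00→V9→U1→Q3→M5→M9→Q9→00: 6+11+6+16+8+3+20 = 70
00→V9→U1→Q3→M5→Q9→M9→00: 6+11+6+16+11+3+21 = 74
… (352 more)
00→V9→Q3→U1→M5→M9→Q9→00: 6+5+6+10+8+3+20 = 58  ← best
The minimum is 58.
One optimal route: 00 → V9 → Q3 → U1 → M5 → M9 → Q9 → 00 (or its reverse).

Shortest round trip = 58 km.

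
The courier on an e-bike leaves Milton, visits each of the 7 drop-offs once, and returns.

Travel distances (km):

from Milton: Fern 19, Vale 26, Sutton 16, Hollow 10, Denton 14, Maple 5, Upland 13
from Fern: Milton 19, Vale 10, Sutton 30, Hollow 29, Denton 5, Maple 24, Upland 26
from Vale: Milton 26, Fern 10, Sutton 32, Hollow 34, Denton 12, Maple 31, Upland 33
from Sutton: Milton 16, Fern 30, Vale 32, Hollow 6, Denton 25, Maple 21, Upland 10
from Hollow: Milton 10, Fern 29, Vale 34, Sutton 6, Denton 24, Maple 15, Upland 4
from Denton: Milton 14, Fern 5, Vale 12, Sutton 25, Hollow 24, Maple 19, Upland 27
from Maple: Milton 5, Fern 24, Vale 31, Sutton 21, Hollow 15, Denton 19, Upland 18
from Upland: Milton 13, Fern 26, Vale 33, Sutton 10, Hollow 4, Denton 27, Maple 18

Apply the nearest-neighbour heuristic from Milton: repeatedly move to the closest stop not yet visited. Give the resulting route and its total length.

From Milton: distances to unvisited — Maple=5, Hollow=10, Upland=13, Denton=14, Sutton=16, Fern=19, Vale=26. Nearest is Maple (5).
From Maple: distances to unvisited — Hollow=15, Upland=18, Denton=19, Sutton=21, Fern=24, Vale=31. Nearest is Hollow (15).
From Hollow: distances to unvisited — Upland=4, Sutton=6, Denton=24, Fern=29, Vale=34. Nearest is Upland (4).
From Upland: distances to unvisited — Sutton=10, Fern=26, Denton=27, Vale=33. Nearest is Sutton (10).
From Sutton: distances to unvisited — Denton=25, Fern=30, Vale=32. Nearest is Denton (25).
From Denton: distances to unvisited — Fern=5, Vale=12. Nearest is Fern (5).
From Fern: distances to unvisited — Vale=10. Nearest is Vale (10).
Return Vale→Milton: 26.
Total = 5 + 15 + 4 + 10 + 25 + 5 + 10 + 26 = 100.

100 km along Milton → Maple → Hollow → Upland → Sutton → Denton → Fern → Vale → Milton.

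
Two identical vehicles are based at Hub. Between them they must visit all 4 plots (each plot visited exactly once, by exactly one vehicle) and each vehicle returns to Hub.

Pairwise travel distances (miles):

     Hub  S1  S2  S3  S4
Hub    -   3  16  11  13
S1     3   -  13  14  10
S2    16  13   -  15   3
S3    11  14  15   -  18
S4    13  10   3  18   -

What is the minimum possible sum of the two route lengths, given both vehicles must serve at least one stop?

Minimum combined distance: 48 miles.

Check every non-empty split of the stops between the two vehicles; for each half take its own optimal tour:
  {S1} + {S2, S3, S4}: 6 + 42 = 48
  {S2} + {S1, S3, S4}: 32 + 42 = 74
  {S1, S2} + {S3, S4}: 32 + 42 = 74
  {S3} + {S1, S2, S4}: 22 + 32 = 54
  {S1, S3} + {S2, S4}: 28 + 32 = 60
  {S2, S3} + {S1, S4}: 42 + 26 = 68
  … (7 splits in total)
Best: vehicle 1 Hub → S1 → Hub = 6; vehicle 2 Hub → S3 → S2 → S4 → Hub = 42; combined 48.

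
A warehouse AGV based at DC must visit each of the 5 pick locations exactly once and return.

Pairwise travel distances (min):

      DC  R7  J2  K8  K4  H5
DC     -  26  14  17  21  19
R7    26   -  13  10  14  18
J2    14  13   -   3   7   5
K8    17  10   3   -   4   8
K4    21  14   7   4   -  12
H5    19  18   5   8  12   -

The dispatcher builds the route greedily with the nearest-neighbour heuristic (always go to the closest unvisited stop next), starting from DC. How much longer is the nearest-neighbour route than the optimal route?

From DC: J2=14, K8=17, H5=19, K4=21, R7=26 → choose J2 (14).
From J2: K8=3, H5=5, K4=7, R7=13 → choose K8 (3).
From K8: K4=4, H5=8, R7=10 → choose K4 (4).
From K4: H5=12, R7=14 → choose H5 (12).
From H5: R7=18 → choose R7 (18).
NN route DC → J2 → K8 → K4 → H5 → R7 → DC costs 77.
Optimal: DC → R7 → K8 → K4 → J2 → H5 → DC costs 71 (by enumerating all 60 distinct tours).
Excess = 77 − 71 = 6.

6 min longer than the optimal tour.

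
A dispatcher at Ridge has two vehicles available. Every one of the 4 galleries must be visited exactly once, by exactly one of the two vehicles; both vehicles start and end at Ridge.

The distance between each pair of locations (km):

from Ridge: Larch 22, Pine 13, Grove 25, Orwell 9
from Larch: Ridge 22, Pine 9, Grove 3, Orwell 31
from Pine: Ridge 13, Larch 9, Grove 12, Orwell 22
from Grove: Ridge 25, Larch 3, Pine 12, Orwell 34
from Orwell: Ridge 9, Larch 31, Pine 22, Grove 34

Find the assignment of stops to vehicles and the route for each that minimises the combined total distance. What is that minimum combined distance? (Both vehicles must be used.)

There are 2^3 − 1 = 7 ways to divide the 4 stops into two non-empty groups. For each, the best each vehicle can do is its own shortest tour through its group:
  {Larch} + {Pine, Grove, Orwell}: 44 + 68 = 112
  {Pine} + {Larch, Grove, Orwell}: 26 + 68 = 94
  {Larch, Pine} + {Grove, Orwell}: 44 + 68 = 112
  {Grove} + {Larch, Pine, Orwell}: 50 + 62 = 112
  {Larch, Grove} + {Pine, Orwell}: 50 + 44 = 94
  {Pine, Grove} + {Larch, Orwell}: 50 + 62 = 112
  … (7 splits in total)
  {Larch, Pine, Grove} + {Orwell}: 50 + 18 = 68  ← best
Best: vehicle 1 Ridge → Larch → Grove → Pine → Ridge = 50; vehicle 2 Ridge → Orwell → Ridge = 18; combined 68.

Minimum combined distance: 68 km.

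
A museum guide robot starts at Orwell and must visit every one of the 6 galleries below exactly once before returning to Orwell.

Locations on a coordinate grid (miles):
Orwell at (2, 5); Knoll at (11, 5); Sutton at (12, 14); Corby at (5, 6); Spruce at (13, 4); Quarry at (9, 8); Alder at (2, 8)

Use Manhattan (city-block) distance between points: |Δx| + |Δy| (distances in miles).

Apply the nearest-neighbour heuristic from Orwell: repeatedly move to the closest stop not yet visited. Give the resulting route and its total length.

52 miles along Orwell → Alder → Corby → Quarry → Knoll → Spruce → Sutton → Orwell.

Orwell → [Alder:3 / Corby:4 / Knoll:9 / Quarry:10 / Spruce:12 / Sutton:19] → Alder (3)
Alder → [Corby:5 / Quarry:7 / Knoll:12 / Spruce:15 / Sutton:16] → Corby (5)
Corby → [Quarry:6 / Knoll:7 / Spruce:10 / Sutton:15] → Quarry (6)
Quarry → [Knoll:5 / Spruce:8 / Sutton:9] → Knoll (5)
Knoll → [Spruce:3 / Sutton:10] → Spruce (3)
Spruce → [Sutton:11] → Sutton (11)
Return Sutton→Orwell: 19.
Total = 3 + 5 + 6 + 5 + 3 + 11 + 19 = 52.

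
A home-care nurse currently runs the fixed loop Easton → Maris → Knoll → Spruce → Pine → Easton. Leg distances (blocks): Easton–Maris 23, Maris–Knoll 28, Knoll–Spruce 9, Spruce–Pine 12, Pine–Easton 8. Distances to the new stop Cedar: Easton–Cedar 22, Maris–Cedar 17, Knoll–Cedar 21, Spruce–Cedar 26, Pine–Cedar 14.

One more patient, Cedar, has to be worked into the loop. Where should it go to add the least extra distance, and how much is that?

+10 blocks — insert Cedar between Maris and Knoll.

Insertion cost between consecutive stops i–j is d(i,Cedar) + d(Cedar,j) − d(i,j):
  between Easton and Maris: 22 + 17 − 23 = 16
  between Maris and Knoll: 17 + 21 − 28 = 10
  between Knoll and Spruce: 21 + 26 − 9 = 38
  between Spruce and Pine: 26 + 14 − 12 = 28
  between Pine and Easton: 14 + 22 − 8 = 28
Cheapest insertion is between Maris and Knoll, adding 10.
New total = 80 + 10 = 90.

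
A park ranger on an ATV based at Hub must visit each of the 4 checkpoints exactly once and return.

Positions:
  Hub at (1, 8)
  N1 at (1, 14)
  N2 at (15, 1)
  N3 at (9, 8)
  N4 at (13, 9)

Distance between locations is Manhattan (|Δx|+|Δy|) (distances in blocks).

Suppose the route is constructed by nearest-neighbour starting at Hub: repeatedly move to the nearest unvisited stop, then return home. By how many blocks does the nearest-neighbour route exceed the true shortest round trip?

From Hub: N1=6, N3=8, N4=13, N2=21 → choose N1 (6).
From N1: N3=14, N4=17, N2=27 → choose N3 (14).
From N3: N4=5, N2=13 → choose N4 (5).
From N4: N2=10 → choose N2 (10).
NN route Hub → N1 → N3 → N4 → N2 → Hub costs 56.
Optimal: Hub → N1 → N4 → N2 → N3 → Hub costs 54 (by enumerating all 12 distinct tours).
Excess = 56 − 54 = 2.

The nearest-neighbour route is 2 blocks longer than optimal.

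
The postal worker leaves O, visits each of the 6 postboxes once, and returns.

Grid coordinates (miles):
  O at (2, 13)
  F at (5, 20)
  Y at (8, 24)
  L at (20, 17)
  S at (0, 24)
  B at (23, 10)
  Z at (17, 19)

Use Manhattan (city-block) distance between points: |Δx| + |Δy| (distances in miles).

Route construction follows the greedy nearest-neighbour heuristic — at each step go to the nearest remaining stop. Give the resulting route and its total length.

O → [F:10 / S:13 / Y:17 / Z:21 / L:22 / B:24] → F (10)
F → [Y:7 / S:9 / Z:13 / L:18 / B:28] → Y (7)
Y → [S:8 / Z:14 / L:19 / B:29] → S (8)
S → [Z:22 / L:27 / B:37] → Z (22)
Z → [L:5 / B:15] → L (5)
L → [B:10] → B (10)
Return B→O: 24.
Total = 10 + 7 + 8 + 22 + 5 + 10 + 24 = 86.

Nearest-neighbour total = 86 miles; route O → F → Y → S → Z → L → B → O.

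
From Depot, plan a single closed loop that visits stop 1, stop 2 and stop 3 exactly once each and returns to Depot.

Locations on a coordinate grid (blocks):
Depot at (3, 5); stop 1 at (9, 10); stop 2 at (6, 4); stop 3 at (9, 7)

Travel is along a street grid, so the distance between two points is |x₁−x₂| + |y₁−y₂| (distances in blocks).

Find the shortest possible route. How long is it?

Minimum total distance: 24 blocks.

With 3 stops there are 3!/2 = 3 distinct round trips (a route and its reverse cost the same).
Depot→stop 1→stop 2→stop 3→Depot: 11+9+6+8 = 34
Depot→stop 1→stop 3→stop 2→Depot: 11+3+6+4 = 24
Depot→stop 2→stop 1→stop 3→Depot: 4+9+3+8 = 24
The minimum is 24.
One optimal route: Depot → stop 1 → stop 3 → stop 2 → Depot (or its reverse).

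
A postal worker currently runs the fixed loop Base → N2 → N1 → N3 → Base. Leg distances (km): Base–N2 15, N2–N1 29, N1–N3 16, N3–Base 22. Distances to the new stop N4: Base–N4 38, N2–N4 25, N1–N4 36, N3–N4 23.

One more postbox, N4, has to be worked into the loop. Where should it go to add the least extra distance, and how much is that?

Minimum extra distance: 32 km, inserting N4 between N2 and N1.

Insertion cost between consecutive stops i–j is d(i,N4) + d(N4,j) − d(i,j):
  between Base and N2: 38 + 25 − 15 = 48
  between N2 and N1: 25 + 36 − 29 = 32
  between N1 and N3: 36 + 23 − 16 = 43
  between N3 and Base: 23 + 38 − 22 = 39
Cheapest insertion is between N2 and N1, adding 32.
New total = 82 + 32 = 114.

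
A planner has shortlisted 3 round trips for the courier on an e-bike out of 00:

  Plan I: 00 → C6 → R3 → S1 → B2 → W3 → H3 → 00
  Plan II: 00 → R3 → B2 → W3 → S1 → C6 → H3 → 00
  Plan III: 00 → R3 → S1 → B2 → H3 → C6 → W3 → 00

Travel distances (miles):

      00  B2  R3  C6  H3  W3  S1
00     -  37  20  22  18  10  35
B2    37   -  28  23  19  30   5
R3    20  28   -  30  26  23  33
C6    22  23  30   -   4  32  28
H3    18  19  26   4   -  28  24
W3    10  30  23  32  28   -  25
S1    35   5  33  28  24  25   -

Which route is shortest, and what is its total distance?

Plan I: 22 + 30 + 33 + 5 + 30 + 28 + 18 = 166
Plan II: 20 + 28 + 30 + 25 + 28 + 4 + 18 = 153
Plan III: 20 + 33 + 5 + 19 + 4 + 32 + 10 = 123

123 miles — Plan III is the shortest.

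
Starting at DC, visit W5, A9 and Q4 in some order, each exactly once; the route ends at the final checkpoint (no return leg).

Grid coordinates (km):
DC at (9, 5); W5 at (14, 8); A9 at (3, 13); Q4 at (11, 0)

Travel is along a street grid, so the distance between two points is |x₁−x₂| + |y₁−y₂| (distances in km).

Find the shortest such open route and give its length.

There are 3! = 6 possible orderings.
DC → W5 → A9 → Q4: 8+16+21 = 45
DC → W5 → Q4 → A9: 8+11+21 = 40
DC → A9 → W5 → Q4: 14+16+11 = 41
DC → A9 → Q4 → W5: 14+21+11 = 46
DC → Q4 → W5 → A9: 7+11+16 = 34
DC → Q4 → A9 → W5: 7+21+16 = 44
The minimum is 34.
One shortest path: DC → Q4 → W5 → A9.

34 km — the minimum one-way total.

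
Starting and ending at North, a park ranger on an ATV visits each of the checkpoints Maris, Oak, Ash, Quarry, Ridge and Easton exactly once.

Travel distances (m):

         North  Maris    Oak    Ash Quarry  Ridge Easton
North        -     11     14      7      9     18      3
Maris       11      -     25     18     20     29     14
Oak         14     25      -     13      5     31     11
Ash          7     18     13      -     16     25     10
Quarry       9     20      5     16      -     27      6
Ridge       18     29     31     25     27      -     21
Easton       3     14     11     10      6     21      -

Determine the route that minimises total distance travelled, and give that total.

North - Maris - Oak - Ash - Quarry - Ridge - Easton - North: 11+25+13+16+27+21+3 = 116
North - Maris - Oak - Ash - Quarry - Easton - Ridge - North: 11+25+13+16+6+21+18 = 110
North - Maris - Oak - Ash - Ridge - Quarry - Easton - North: 11+25+13+25+27+6+3 = 110
North - Maris - Oak - Ash - Ridge - Easton - Quarry - North: 11+25+13+25+21+6+9 = 110
North - Maris - Oak - Ash - Easton - Quarry - Ridge - North: 11+25+13+10+6+27+18 = 110
North - Maris - Oak - Ash - Easton - Ridge - Quarry - North: 11+25+13+10+21+27+9 = 116
North - Maris - Oak - Quarry - Ash - Ridge - Easton - North: 11+25+5+16+25+21+3 = 106
North - Maris - Oak - Quarry - Ash - Easton - Ridge - North: 11+25+5+16+10+21+18 = 106
… (352 more)
North - Maris - Ash - Oak - Quarry - Easton - Ridge - North: 11+18+13+5+6+21+18 = 92  ← best
The minimum is 92.
One optimal route: North → Maris → Ash → Oak → Quarry → Easton → Ridge → North (or its reverse).

Shortest round trip = 92 m.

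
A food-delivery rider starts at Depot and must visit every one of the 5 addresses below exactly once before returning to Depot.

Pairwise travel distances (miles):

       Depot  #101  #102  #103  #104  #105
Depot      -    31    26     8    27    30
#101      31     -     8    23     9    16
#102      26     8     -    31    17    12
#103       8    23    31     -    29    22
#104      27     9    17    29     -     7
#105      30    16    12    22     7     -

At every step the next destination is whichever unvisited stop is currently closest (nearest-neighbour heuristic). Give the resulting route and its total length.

From Depot: distances to unvisited — #103=8, #102=26, #104=27, #105=30, #101=31. Nearest is #103 (8).
From #103: distances to unvisited — #105=22, #101=23, #104=29, #102=31. Nearest is #105 (22).
From #105: distances to unvisited — #104=7, #102=12, #101=16. Nearest is #104 (7).
From #104: distances to unvisited — #101=9, #102=17. Nearest is #101 (9).
From #101: distances to unvisited — #102=8. Nearest is #102 (8).
Return #102→Depot: 26.
Total = 8 + 22 + 7 + 9 + 8 + 26 = 80.

Nearest-neighbour total = 80 miles; route Depot → #103 → #105 → #104 → #101 → #102 → Depot.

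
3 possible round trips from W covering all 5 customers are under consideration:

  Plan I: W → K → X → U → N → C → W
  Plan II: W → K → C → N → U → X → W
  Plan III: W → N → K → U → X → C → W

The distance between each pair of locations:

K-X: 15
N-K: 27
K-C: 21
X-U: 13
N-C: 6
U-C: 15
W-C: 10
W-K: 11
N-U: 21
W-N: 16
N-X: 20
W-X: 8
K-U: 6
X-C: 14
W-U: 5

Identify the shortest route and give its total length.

76 — Plan I is the shortest.

Plan I: 11 + 15 + 13 + 21 + 6 + 10 = 76
Plan II: 11 + 21 + 6 + 21 + 13 + 8 = 80
Plan III: 16 + 27 + 6 + 13 + 14 + 10 = 86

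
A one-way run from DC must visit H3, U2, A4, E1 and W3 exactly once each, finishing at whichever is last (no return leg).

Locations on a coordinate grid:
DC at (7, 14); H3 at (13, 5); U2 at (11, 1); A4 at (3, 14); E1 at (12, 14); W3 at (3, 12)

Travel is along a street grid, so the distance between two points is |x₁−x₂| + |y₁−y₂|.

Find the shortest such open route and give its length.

There are 5! = 120 possible orderings.
DC→H3→U2→A4→E1→W3: 15+6+21+9+11 = 62
DC→H3→U2→A4→W3→E1: 15+6+21+2+11 = 55
DC→H3→U2→E1→A4→W3: 15+6+14+9+2 = 46
DC→H3→U2→E1→W3→A4: 15+6+14+11+2 = 48
DC→H3→U2→W3→A4→E1: 15+6+19+2+9 = 51
DC→H3→U2→W3→E1→A4: 15+6+19+11+9 = 60
DC→H3→A4→U2→E1→W3: 15+19+21+14+11 = 80
DC→H3→A4→U2→W3→E1: 15+19+21+19+11 = 85
DC→H3→A4→E1→U2→W3: 15+19+9+14+19 = 76
DC→H3→A4→E1→W3→U2: 15+19+9+11+19 = 73
DC→H3→A4→W3→U2→E1: 15+19+2+19+14 = 69
DC→H3→A4→W3→E1→U2: 15+19+2+11+14 = 61
DC→H3→E1→U2→A4→W3: 15+10+14+21+2 = 62
DC→H3→E1→U2→W3→A4: 15+10+14+19+2 = 60
… (106 more)
DC→A4→W3→E1→H3→U2: 4+2+11+10+6 = 33  ← best
The minimum is 33.
One shortest path: DC → A4 → W3 → E1 → H3 → U2.

Shortest open route: 33.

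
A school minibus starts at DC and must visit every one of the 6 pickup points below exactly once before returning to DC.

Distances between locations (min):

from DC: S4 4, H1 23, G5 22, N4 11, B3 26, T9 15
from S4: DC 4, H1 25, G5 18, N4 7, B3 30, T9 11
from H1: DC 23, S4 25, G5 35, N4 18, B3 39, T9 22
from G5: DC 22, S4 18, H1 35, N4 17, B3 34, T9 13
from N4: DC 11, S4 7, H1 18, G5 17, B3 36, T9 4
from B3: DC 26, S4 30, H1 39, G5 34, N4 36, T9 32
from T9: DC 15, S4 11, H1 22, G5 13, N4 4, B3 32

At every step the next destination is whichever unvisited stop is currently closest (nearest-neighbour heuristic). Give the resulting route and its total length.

Total distance 124 min via the nearest-neighbour route DC → S4 → N4 → T9 → G5 → B3 → H1 → DC.

DC → [S4:4 / N4:11 / T9:15 / G5:22 / H1:23 / B3:26] → S4 (4)
S4 → [N4:7 / T9:11 / G5:18 / H1:25 / B3:30] → N4 (7)
N4 → [T9:4 / G5:17 / H1:18 / B3:36] → T9 (4)
T9 → [G5:13 / H1:22 / B3:32] → G5 (13)
G5 → [B3:34 / H1:35] → B3 (34)
B3 → [H1:39] → H1 (39)
Return H1→DC: 23.
Total = 4 + 7 + 4 + 13 + 34 + 39 + 23 = 124.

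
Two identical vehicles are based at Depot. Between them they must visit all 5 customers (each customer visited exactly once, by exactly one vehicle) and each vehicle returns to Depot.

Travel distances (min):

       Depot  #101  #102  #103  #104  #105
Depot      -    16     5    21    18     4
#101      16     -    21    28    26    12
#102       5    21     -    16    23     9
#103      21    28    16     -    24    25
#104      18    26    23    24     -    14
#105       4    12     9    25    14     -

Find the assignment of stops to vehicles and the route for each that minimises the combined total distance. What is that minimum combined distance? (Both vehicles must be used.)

95 min — the smallest possible combined total.

Check every non-empty split of the stops between the two vehicles; for each half take its own optimal tour:
  {#101} + {#102, #103, #104, #105}: 32 + 63 = 95
  {#102} + {#101, #103, #104, #105}: 10 + 86 = 96
  {#101, #102} + {#103, #104, #105}: 42 + 63 = 105
  {#103} + {#101, #102, #104, #105}: 42 + 70 = 112
  {#101, #103} + {#102, #104, #105}: 65 + 46 = 111
  {#102, #103} + {#101, #104, #105}: 42 + 60 = 102
  … (15 splits in total)
Best: vehicle 1 Depot → #101 → Depot = 32; vehicle 2 Depot → #102 → #103 → #104 → #105 → Depot = 63; combined 95.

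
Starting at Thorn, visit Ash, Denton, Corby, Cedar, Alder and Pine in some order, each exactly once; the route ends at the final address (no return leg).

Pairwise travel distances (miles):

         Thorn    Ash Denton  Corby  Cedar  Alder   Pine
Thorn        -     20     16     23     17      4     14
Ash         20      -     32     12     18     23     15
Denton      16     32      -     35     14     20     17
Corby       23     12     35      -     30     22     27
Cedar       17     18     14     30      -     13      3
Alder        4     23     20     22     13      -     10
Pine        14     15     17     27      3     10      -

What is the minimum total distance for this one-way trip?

Minimum one-way distance = 68 miles.

There are 6! = 720 possible orderings.
Thorn→Ash→Denton→Corby→Cedar→Alder→Pine: 20+32+35+30+13+10 = 140
Thorn→Ash→Denton→Corby→Cedar→Pine→Alder: 20+32+35+30+3+10 = 130
Thorn→Ash→Denton→Corby→Alder→Cedar→Pine: 20+32+35+22+13+3 = 125
Thorn→Ash→Denton→Corby→Alder→Pine→Cedar: 20+32+35+22+10+3 = 122
Thorn→Ash→Denton→Corby→Pine→Cedar→Alder: 20+32+35+27+3+13 = 130
Thorn→Ash→Denton→Corby→Pine→Alder→Cedar: 20+32+35+27+10+13 = 137
Thorn→Ash→Denton→Cedar→Corby→Alder→Pine: 20+32+14+30+22+10 = 128
Thorn→Ash→Denton→Cedar→Corby→Pine→Alder: 20+32+14+30+27+10 = 133
… (712 more)
Thorn→Alder→Denton→Cedar→Pine→Ash→Corby: 4+20+14+3+15+12 = 68  ← best
The minimum is 68.
One shortest path: Thorn → Alder → Denton → Cedar → Pine → Ash → Corby.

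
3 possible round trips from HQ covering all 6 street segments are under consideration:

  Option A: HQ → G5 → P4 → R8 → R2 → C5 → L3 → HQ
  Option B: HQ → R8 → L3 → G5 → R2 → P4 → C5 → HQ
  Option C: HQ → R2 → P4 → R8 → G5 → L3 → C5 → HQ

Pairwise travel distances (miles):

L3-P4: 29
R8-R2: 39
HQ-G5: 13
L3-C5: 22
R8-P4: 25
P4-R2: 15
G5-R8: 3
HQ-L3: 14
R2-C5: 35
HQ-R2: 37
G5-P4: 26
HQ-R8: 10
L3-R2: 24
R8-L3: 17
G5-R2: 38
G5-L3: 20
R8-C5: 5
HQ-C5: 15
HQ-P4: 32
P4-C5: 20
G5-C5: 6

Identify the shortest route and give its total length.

Shortest is Option B, total 135 miles.

Option A: 13 + 26 + 25 + 39 + 35 + 22 + 14 = 174
Option B: 10 + 17 + 20 + 38 + 15 + 20 + 15 = 135
Option C: 37 + 15 + 25 + 3 + 20 + 22 + 15 = 137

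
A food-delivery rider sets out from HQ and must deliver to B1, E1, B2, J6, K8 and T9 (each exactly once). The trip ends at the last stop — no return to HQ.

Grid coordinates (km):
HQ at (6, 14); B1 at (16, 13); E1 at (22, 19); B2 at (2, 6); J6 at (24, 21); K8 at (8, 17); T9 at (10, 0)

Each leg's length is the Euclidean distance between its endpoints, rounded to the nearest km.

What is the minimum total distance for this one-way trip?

Minimum one-way distance = 52 km.

There are 6! = 720 possible orderings.
HQ → B1 → E1 → B2 → J6 → K8 → T9: 10+8+24+27+16+17 = 102
HQ → B1 → E1 → B2 → J6 → T9 → K8: 10+8+24+27+25+17 = 111
HQ → B1 → E1 → B2 → K8 → J6 → T9: 10+8+24+13+16+25 = 96
HQ → B1 → E1 → B2 → K8 → T9 → J6: 10+8+24+13+17+25 = 97
HQ → B1 → E1 → B2 → T9 → J6 → K8: 10+8+24+10+25+16 = 93
HQ → B1 → E1 → B2 → T9 → K8 → J6: 10+8+24+10+17+16 = 85
HQ → B1 → E1 → J6 → B2 → K8 → T9: 10+8+3+27+13+17 = 78
HQ → B1 → E1 → J6 → B2 → T9 → K8: 10+8+3+27+10+17 = 75
… (712 more)
HQ → K8 → B2 → T9 → B1 → E1 → J6: 4+13+10+14+8+3 = 52  ← best
The minimum is 52.
One shortest path: HQ → K8 → B2 → T9 → B1 → E1 → J6.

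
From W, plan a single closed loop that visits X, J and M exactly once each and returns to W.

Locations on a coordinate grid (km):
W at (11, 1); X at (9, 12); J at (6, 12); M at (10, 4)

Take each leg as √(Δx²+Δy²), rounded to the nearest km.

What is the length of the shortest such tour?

There are 3 distinct closed tours to check (reversals are equivalent).
W - X - J - M - W: 11+3+9+3 = 26
W - X - M - J - W: 11+8+9+12 = 40
W - J - X - M - W: 12+3+8+3 = 26
The minimum is 26.
One optimal route: W → X → J → M → W (or its reverse).

Minimum total distance: 26 km.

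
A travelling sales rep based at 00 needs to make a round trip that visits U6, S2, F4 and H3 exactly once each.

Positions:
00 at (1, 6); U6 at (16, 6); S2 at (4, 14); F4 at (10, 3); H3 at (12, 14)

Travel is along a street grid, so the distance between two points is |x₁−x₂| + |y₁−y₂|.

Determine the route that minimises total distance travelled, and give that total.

00 - U6 - S2 - F4 - H3 - 00: 15+20+17+13+19 = 84
00 - U6 - S2 - H3 - F4 - 00: 15+20+8+13+12 = 68
00 - U6 - F4 - S2 - H3 - 00: 15+9+17+8+19 = 68
00 - U6 - F4 - H3 - S2 - 00: 15+9+13+8+11 = 56
00 - U6 - H3 - S2 - F4 - 00: 15+12+8+17+12 = 64
00 - U6 - H3 - F4 - S2 - 00: 15+12+13+17+11 = 68
00 - S2 - U6 - F4 - H3 - 00: 11+20+9+13+19 = 72
00 - S2 - U6 - H3 - F4 - 00: 11+20+12+13+12 = 68
00 - S2 - F4 - U6 - H3 - 00: 11+17+9+12+19 = 68
00 - S2 - H3 - U6 - F4 - 00: 11+8+12+9+12 = 52
00 - F4 - U6 - S2 - H3 - 00: 12+9+20+8+19 = 68
00 - F4 - S2 - U6 - H3 - 00: 12+17+20+12+19 = 80
The minimum is 52.
One optimal route: 00 → S2 → H3 → U6 → F4 → 00 (or its reverse).

52 — the shortest possible round trip.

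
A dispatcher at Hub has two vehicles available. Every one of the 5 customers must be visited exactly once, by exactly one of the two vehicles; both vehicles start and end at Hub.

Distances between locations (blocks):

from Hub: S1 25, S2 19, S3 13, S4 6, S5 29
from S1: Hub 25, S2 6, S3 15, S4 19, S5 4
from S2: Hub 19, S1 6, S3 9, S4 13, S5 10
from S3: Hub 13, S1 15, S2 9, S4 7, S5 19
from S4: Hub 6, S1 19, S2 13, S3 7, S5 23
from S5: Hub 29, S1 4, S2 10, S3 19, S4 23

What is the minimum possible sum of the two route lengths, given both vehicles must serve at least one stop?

There are 2^4 − 1 = 15 ways to divide the 5 stops into two non-empty groups. For each, the best each vehicle can do is its own shortest tour through its group:
  {S1} + {S2, S3, S4, S5}: 50 + 61 = 111
  {S2} + {S1, S3, S4, S5}: 38 + 61 = 99
  {S1, S2} + {S3, S4, S5}: 50 + 61 = 111
  {S3} + {S1, S2, S4, S5}: 26 + 58 = 84
  {S1, S3} + {S2, S4, S5}: 53 + 58 = 111
  {S2, S3} + {S1, S4, S5}: 41 + 58 = 99
  … (15 splits in total)
  {S4} + {S1, S2, S3, S5}: 12 + 61 = 73  ← best
Best: vehicle 1 Hub → S4 → Hub = 12; vehicle 2 Hub → S1 → S5 → S2 → S3 → Hub = 61; combined 73.

73 blocks — the smallest possible combined total.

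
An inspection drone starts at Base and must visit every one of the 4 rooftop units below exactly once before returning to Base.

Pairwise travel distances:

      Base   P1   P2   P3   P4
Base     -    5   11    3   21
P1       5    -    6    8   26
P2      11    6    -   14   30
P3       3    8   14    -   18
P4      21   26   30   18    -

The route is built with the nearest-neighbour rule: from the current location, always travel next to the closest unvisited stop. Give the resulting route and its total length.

At Base the remaining stops are P3 3, P1 5, P2 11, P4 21; go to P3.
At P3 the remaining stops are P1 8, P2 14, P4 18; go to P1.
At P1 the remaining stops are P2 6, P4 26; go to P2.
At P2 the remaining stops are P4 30; go to P4.
Return P4→Base: 21.
Total = 3 + 8 + 6 + 30 + 21 = 68.

Total distance 68 via the nearest-neighbour route Base → P3 → P1 → P2 → P4 → Base.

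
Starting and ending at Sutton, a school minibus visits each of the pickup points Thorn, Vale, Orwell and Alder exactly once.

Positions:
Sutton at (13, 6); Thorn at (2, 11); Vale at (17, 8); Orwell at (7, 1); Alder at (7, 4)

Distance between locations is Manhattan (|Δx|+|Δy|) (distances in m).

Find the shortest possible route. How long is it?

50 m — the shortest possible round trip.

With 4 stops there are 4!/2 = 12 distinct round trips (a route and its reverse cost the same).
Sutton-Thorn-Vale-Orwell-Alder-Sutton: 16+18+17+3+8 = 62
Sutton-Thorn-Vale-Alder-Orwell-Sutton: 16+18+14+3+11 = 62
Sutton-Thorn-Orwell-Vale-Alder-Sutton: 16+15+17+14+8 = 70
Sutton-Thorn-Orwell-Alder-Vale-Sutton: 16+15+3+14+6 = 54
Sutton-Thorn-Alder-Vale-Orwell-Sutton: 16+12+14+17+11 = 70
Sutton-Thorn-Alder-Orwell-Vale-Sutton: 16+12+3+17+6 = 54
Sutton-Vale-Thorn-Orwell-Alder-Sutton: 6+18+15+3+8 = 50
Sutton-Vale-Thorn-Alder-Orwell-Sutton: 6+18+12+3+11 = 50
Sutton-Vale-Orwell-Thorn-Alder-Sutton: 6+17+15+12+8 = 58
Sutton-Vale-Alder-Thorn-Orwell-Sutton: 6+14+12+15+11 = 58
Sutton-Orwell-Thorn-Vale-Alder-Sutton: 11+15+18+14+8 = 66
Sutton-Orwell-Vale-Thorn-Alder-Sutton: 11+17+18+12+8 = 66
The minimum is 50.
One optimal route: Sutton → Vale → Thorn → Orwell → Alder → Sutton (or its reverse).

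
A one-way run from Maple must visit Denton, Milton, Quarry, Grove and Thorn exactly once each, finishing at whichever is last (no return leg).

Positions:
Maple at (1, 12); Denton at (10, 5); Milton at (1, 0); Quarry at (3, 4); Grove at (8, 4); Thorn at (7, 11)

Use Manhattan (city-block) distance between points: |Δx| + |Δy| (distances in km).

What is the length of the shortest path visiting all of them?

Shortest open route: 30 km.

There are 5! = 120 possible orderings.
Maple → Denton → Milton → Quarry → Grove → Thorn: 16+14+6+5+8 = 49
Maple → Denton → Milton → Quarry → Thorn → Grove: 16+14+6+11+8 = 55
Maple → Denton → Milton → Grove → Quarry → Thorn: 16+14+11+5+11 = 57
Maple → Denton → Milton → Grove → Thorn → Quarry: 16+14+11+8+11 = 60
Maple → Denton → Milton → Thorn → Quarry → Grove: 16+14+17+11+5 = 63
Maple → Denton → Milton → Thorn → Grove → Quarry: 16+14+17+8+5 = 60
Maple → Denton → Quarry → Milton → Grove → Thorn: 16+8+6+11+8 = 49
Maple → Denton → Quarry → Milton → Thorn → Grove: 16+8+6+17+8 = 55
Maple → Denton → Quarry → Grove → Milton → Thorn: 16+8+5+11+17 = 57
Maple → Denton → Quarry → Grove → Thorn → Milton: 16+8+5+8+17 = 54
Maple → Denton → Quarry → Thorn → Milton → Grove: 16+8+11+17+11 = 63
Maple → Denton → Quarry → Thorn → Grove → Milton: 16+8+11+8+11 = 54
Maple → Denton → Grove → Milton → Quarry → Thorn: 16+3+11+6+11 = 47
Maple → Denton → Grove → Milton → Thorn → Quarry: 16+3+11+17+11 = 58
… (106 more)
Maple → Thorn → Denton → Grove → Quarry → Milton: 7+9+3+5+6 = 30  ← best
The minimum is 30.
One shortest path: Maple → Thorn → Denton → Grove → Quarry → Milton.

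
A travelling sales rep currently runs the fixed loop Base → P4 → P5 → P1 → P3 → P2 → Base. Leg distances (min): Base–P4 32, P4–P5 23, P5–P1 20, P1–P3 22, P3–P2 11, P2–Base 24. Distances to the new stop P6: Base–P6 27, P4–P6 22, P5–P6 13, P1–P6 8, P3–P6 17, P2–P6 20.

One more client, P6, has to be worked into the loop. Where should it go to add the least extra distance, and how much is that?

+1 min — insert P6 between P5 and P1.

Insertion cost between consecutive stops i–j is d(i,P6) + d(P6,j) − d(i,j):
  between Base and P4: 27 + 22 − 32 = 17
  between P4 and P5: 22 + 13 − 23 = 12
  between P5 and P1: 13 + 8 − 20 = 1
  between P1 and P3: 8 + 17 − 22 = 3
  between P3 and P2: 17 + 20 − 11 = 26
  between P2 and Base: 20 + 27 − 24 = 23
Cheapest insertion is between P5 and P1, adding 1.
New total = 132 + 1 = 133.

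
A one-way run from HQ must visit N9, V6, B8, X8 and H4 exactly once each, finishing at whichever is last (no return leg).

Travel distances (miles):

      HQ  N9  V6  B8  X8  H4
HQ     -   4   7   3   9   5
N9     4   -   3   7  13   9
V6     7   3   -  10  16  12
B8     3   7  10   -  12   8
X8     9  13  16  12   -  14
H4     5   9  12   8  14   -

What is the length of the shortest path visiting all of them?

There are 5! = 120 possible orderings.
HQ → N9 → V6 → B8 → X8 → H4: 4+3+10+12+14 = 43
HQ → N9 → V6 → B8 → H4 → X8: 4+3+10+8+14 = 39
HQ → N9 → V6 → X8 → B8 → H4: 4+3+16+12+8 = 43
HQ → N9 → V6 → X8 → H4 → B8: 4+3+16+14+8 = 45
HQ → N9 → V6 → H4 → B8 → X8: 4+3+12+8+12 = 39
HQ → N9 → V6 → H4 → X8 → B8: 4+3+12+14+12 = 45
HQ → N9 → B8 → V6 → X8 → H4: 4+7+10+16+14 = 51
HQ → N9 → B8 → V6 → H4 → X8: 4+7+10+12+14 = 47
HQ → N9 → B8 → X8 → V6 → H4: 4+7+12+16+12 = 51
HQ → N9 → B8 → X8 → H4 → V6: 4+7+12+14+12 = 49
HQ → N9 → B8 → H4 → V6 → X8: 4+7+8+12+16 = 47
HQ → N9 → B8 → H4 → X8 → V6: 4+7+8+14+16 = 49
HQ → N9 → X8 → V6 → B8 → H4: 4+13+16+10+8 = 51
HQ → N9 → X8 → V6 → H4 → B8: 4+13+16+12+8 = 53
… (106 more)
The minimum is 39.
One shortest path: HQ → N9 → V6 → B8 → H4 → X8.

39 miles — the minimum one-way total.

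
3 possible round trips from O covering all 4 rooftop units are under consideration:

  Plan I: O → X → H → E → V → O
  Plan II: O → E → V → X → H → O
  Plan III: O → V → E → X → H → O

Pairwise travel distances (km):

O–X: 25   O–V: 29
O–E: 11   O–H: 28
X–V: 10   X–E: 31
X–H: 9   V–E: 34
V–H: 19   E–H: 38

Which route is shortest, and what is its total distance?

Plan I: 25 + 9 + 38 + 34 + 29 = 135
Plan II: 11 + 34 + 10 + 9 + 28 = 92
Plan III: 29 + 34 + 31 + 9 + 28 = 131

Shortest is Plan II, total 92 km.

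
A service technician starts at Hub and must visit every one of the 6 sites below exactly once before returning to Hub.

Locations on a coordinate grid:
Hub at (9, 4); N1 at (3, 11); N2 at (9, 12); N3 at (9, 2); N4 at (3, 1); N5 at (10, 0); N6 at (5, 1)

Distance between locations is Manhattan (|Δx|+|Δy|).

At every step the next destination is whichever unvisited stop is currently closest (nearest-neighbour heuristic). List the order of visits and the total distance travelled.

38 along Hub → N3 → N5 → N6 → N4 → N1 → N2 → Hub.

At Hub the remaining stops are N3 2, N5 5, N6 7, N2 8, N4 9, N1 13; go to N3.
At N3 the remaining stops are N5 3, N6 5, N4 7, N2 10, N1 15; go to N5.
At N5 the remaining stops are N6 6, N4 8, N2 13, N1 18; go to N6.
At N6 the remaining stops are N4 2, N1 12, N2 15; go to N4.
At N4 the remaining stops are N1 10, N2 17; go to N1.
At N1 the remaining stops are N2 7; go to N2.
Return N2→Hub: 8.
Total = 2 + 3 + 6 + 2 + 10 + 7 + 8 = 38.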